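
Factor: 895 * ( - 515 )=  - 460925 =- 5^2 * 103^1*179^1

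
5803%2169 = 1465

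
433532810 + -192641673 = 240891137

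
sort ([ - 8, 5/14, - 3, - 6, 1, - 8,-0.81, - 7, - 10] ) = [-10,  -  8, -8,-7, - 6, - 3,  -  0.81, 5/14,1]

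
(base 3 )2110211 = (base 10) 1804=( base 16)70C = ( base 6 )12204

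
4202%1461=1280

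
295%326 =295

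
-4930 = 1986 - 6916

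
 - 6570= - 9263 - - 2693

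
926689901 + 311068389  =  1237758290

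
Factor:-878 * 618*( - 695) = 377109780=   2^2*3^1*5^1*103^1*139^1*439^1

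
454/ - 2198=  - 1+872/1099 = -0.21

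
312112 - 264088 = 48024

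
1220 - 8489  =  -7269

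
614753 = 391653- -223100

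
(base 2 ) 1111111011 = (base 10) 1019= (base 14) 52b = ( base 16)3fb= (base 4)33323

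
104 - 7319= - 7215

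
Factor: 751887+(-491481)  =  2^1*3^2* 17^1*23^1*37^1 = 260406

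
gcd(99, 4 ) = 1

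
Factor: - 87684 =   -  2^2*3^1*7307^1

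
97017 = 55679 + 41338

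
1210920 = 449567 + 761353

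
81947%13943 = 12232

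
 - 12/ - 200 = 3/50 =0.06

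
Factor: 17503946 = 2^1*8751973^1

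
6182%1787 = 821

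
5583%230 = 63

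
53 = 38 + 15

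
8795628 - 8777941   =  17687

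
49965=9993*5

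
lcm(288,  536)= 19296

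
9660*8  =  77280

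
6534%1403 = 922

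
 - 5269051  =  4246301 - 9515352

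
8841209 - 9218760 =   -  377551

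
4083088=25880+4057208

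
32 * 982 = 31424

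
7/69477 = 7/69477 = 0.00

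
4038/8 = 2019/4=504.75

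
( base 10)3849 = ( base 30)489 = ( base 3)12021120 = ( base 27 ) 57f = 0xf09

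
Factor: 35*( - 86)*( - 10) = 2^2*5^2*7^1*43^1 = 30100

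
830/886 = 415/443 = 0.94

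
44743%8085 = 4318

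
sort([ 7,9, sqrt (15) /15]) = [sqrt ( 15 )/15, 7, 9 ] 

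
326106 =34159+291947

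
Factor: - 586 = -2^1*293^1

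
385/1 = 385 = 385.00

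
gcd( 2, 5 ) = 1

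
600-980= -380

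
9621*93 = 894753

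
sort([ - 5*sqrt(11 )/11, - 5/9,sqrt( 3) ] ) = [ - 5*sqrt(11)/11,- 5/9,  sqrt( 3 )]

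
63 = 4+59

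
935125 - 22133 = 912992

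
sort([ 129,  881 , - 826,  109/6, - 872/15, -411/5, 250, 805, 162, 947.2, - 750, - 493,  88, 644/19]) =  [ - 826, - 750, - 493, - 411/5, - 872/15, 109/6, 644/19,  88, 129,162,250,805, 881,947.2]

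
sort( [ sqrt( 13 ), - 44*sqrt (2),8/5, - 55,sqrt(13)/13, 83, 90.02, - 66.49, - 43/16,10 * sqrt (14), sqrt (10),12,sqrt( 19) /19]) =[-66.49, - 44*sqrt(2), - 55, -43/16,sqrt (19) /19, sqrt( 13)/13 , 8/5, sqrt( 10 ),sqrt (13), 12,10 * sqrt( 14), 83,90.02]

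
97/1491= 97/1491 = 0.07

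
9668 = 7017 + 2651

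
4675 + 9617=14292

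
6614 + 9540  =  16154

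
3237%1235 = 767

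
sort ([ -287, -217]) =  [ - 287, - 217 ]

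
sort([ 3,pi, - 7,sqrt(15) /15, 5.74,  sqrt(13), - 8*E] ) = [ - 8 * E, - 7 , sqrt(15 )/15, 3, pi, sqrt(13 ), 5.74 ]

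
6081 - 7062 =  - 981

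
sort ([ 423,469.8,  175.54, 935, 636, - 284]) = [ - 284,175.54, 423,469.8, 636,935] 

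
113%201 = 113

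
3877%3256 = 621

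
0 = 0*5394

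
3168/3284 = 792/821 = 0.96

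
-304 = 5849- 6153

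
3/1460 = 3/1460 = 0.00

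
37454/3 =37454/3 =12484.67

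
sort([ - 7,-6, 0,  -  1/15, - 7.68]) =[ - 7.68,-7 , -6,-1/15, 0]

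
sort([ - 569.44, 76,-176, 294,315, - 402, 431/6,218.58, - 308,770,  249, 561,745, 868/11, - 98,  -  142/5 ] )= [ - 569.44, - 402, - 308,-176 , - 98,- 142/5,431/6,76, 868/11,218.58,  249,  294, 315, 561,745,770]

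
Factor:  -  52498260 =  - 2^2*3^3*5^1*191^1* 509^1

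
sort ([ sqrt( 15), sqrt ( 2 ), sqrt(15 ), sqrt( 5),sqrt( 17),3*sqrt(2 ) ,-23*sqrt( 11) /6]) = [-23*sqrt ( 11 ) /6 , sqrt( 2), sqrt( 5),sqrt( 15 ) , sqrt ( 15 ) , sqrt( 17 ), 3 * sqrt( 2 ) ] 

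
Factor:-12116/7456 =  - 2^( - 3)*13^1 = - 13/8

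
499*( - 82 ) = -40918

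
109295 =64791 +44504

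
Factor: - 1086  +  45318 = 44232= 2^3 * 3^1*19^1*97^1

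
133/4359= 133/4359 = 0.03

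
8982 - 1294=7688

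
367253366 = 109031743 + 258221623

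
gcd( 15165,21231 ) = 3033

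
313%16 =9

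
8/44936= 1/5617 =0.00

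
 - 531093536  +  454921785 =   -  76171751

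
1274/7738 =637/3869 = 0.16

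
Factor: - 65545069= - 421^1*155689^1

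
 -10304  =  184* ( - 56)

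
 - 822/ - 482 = 1 + 170/241  =  1.71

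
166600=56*2975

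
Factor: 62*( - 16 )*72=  - 2^8* 3^2*31^1 =-  71424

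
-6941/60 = -116  +  19/60= - 115.68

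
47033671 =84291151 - 37257480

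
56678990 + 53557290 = 110236280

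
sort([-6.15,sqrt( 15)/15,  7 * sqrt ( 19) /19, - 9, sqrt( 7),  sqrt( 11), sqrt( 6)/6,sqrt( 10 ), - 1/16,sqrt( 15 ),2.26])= [-9,-6.15,-1/16,sqrt( 15) /15,  sqrt( 6)/6,7*sqrt (19 )/19,  2.26, sqrt( 7),sqrt( 10),sqrt( 11),sqrt(15)]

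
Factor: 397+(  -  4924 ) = -3^2*503^1  =  -  4527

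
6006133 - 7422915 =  - 1416782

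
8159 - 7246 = 913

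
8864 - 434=8430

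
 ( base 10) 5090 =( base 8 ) 11742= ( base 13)2417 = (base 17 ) 10a7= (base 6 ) 35322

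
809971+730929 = 1540900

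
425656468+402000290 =827656758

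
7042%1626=538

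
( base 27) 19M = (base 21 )257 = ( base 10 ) 994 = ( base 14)510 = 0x3E2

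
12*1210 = 14520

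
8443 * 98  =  827414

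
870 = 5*174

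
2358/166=1179/83 =14.20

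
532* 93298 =49634536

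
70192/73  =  70192/73= 961.53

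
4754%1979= 796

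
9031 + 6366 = 15397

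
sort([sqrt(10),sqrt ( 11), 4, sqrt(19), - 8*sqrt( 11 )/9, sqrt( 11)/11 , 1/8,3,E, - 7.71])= [ - 7.71, - 8*sqrt( 11) /9, 1/8,sqrt( 11 )/11,E,3, sqrt(10), sqrt( 11),4, sqrt( 19)] 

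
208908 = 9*23212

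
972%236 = 28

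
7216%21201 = 7216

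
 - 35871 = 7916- 43787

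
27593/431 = 27593/431 = 64.02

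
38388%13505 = 11378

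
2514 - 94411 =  - 91897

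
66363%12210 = 5313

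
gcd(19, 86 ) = 1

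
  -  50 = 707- 757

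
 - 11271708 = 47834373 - 59106081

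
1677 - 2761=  - 1084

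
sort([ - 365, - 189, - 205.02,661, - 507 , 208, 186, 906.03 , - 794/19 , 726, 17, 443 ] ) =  [ - 507, - 365 , - 205.02,-189 , - 794/19, 17, 186,208,443,661, 726,  906.03 ]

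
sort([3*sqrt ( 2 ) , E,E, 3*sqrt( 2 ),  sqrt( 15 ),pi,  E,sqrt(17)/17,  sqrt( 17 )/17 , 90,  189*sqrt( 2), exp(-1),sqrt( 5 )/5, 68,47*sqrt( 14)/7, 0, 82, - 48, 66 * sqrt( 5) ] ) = [ -48,0, sqrt(17)/17 , sqrt( 17)/17, exp( - 1),sqrt(5 )/5, E,E , E, pi,sqrt( 15), 3*sqrt( 2 ), 3*sqrt( 2),47 *sqrt( 14)/7, 68, 82,  90,66*sqrt (5 ),  189*sqrt( 2) ] 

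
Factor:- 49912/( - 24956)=2^1 = 2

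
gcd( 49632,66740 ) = 188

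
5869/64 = 5869/64 = 91.70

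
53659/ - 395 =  - 136  +  61/395   =  - 135.85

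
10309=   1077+9232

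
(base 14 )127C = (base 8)6256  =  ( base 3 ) 11110020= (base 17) b3g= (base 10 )3246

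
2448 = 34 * 72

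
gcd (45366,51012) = 6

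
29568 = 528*56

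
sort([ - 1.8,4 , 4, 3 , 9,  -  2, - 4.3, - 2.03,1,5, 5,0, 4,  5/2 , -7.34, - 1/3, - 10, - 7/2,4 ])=[ - 10, - 7.34, - 4.3, - 7/2, - 2.03, - 2,  -  1.8,  -  1/3,0,1,5/2,  3, 4, 4,4,4, 5, 5,9]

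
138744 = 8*17343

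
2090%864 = 362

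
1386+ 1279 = 2665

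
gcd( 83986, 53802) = 98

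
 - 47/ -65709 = 47/65709 = 0.00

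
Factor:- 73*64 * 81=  - 2^6*3^4*73^1 =- 378432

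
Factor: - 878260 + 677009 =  - 201251^1 = - 201251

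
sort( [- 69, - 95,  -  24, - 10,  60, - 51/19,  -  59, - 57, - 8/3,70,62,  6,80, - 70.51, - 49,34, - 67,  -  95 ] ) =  [  -  95, - 95,  -  70.51, - 69, - 67, - 59, - 57, - 49, - 24, - 10, - 51/19, - 8/3,6 , 34,60,62, 70,80 ] 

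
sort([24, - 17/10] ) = [- 17/10,24]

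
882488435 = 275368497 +607119938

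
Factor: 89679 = 3^1*167^1*179^1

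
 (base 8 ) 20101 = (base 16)2041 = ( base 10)8257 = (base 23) fe0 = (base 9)12284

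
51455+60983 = 112438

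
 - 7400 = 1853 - 9253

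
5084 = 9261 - 4177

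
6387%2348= 1691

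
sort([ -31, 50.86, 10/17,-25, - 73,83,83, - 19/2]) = [ - 73, - 31, - 25,-19/2,10/17 , 50.86, 83,83] 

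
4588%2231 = 126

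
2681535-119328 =2562207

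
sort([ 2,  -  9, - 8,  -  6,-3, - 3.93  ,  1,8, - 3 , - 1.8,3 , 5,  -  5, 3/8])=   [ - 9, - 8, - 6, - 5, - 3.93, - 3, - 3, - 1.8,3/8,1,2,3,5,8]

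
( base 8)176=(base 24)56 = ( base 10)126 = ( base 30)46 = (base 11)105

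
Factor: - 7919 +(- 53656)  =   - 3^1 *5^2 * 821^1 = - 61575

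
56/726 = 28/363 = 0.08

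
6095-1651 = 4444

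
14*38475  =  538650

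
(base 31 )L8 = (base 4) 22103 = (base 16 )293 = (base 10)659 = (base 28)nf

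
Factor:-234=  - 2^1*3^2*13^1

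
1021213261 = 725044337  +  296168924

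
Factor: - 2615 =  - 5^1* 523^1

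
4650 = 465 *10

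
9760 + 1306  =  11066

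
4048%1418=1212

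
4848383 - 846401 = 4001982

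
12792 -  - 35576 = 48368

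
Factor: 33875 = 5^3*271^1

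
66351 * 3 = 199053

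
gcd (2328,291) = 291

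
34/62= 17/31= 0.55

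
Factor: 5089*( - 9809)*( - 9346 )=2^1*7^1*17^1*577^1*727^1*4673^1 = 466533637346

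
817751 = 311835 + 505916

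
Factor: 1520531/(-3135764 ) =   -  2^( - 2)*17^1 * 317^( - 1)*2473^( - 1)*89443^1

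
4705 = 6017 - 1312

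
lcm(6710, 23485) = 46970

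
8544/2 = 4272 = 4272.00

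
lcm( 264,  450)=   19800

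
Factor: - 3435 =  - 3^1*5^1*229^1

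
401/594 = 401/594 = 0.68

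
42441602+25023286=67464888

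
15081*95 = 1432695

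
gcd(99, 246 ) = 3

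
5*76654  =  383270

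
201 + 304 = 505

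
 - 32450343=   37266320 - 69716663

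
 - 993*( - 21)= 20853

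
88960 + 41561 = 130521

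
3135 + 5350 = 8485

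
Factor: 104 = 2^3 * 13^1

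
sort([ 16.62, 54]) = [16.62,54]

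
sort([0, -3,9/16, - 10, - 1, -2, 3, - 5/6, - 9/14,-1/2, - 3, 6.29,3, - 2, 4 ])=[ - 10, - 3,  -  3,  -  2, - 2, - 1,-5/6, -9/14, - 1/2, 0, 9/16, 3, 3,  4,6.29] 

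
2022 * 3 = 6066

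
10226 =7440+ 2786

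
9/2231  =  9/2231=   0.00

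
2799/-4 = - 700+1/4 = -699.75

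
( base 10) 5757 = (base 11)4364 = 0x167d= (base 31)5UM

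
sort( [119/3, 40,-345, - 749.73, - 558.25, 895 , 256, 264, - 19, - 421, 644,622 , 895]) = [  -  749.73, - 558.25, - 421, - 345, - 19,119/3,40,  256,  264,622,644,895,  895] 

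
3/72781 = 3/72781 = 0.00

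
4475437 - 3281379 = 1194058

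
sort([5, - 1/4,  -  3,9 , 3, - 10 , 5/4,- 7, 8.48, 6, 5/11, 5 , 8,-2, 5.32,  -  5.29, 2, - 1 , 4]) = [-10 , - 7, - 5.29, - 3,  -  2, - 1, - 1/4 , 5/11, 5/4,2, 3,4,5 , 5,5.32,6, 8, 8.48,  9]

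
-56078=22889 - 78967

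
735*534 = 392490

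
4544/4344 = 1 + 25/543 = 1.05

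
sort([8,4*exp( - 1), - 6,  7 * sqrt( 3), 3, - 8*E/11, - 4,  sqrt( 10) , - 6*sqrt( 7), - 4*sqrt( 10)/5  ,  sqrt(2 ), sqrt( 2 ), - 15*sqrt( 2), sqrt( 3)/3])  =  [ - 15*sqrt( 2), - 6*sqrt( 7),-6, - 4, - 4*sqrt(10)/5,-8*E/11,sqrt( 3)/3, sqrt( 2 ),sqrt( 2), 4*exp( - 1 ), 3,sqrt( 10),  8, 7*sqrt( 3)]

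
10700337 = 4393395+6306942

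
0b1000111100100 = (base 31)4NN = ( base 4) 1013210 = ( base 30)52K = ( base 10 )4580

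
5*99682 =498410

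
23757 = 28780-5023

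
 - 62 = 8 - 70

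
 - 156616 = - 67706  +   - 88910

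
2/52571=2/52571 = 0.00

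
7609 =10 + 7599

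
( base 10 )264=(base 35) 7J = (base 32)88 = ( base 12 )1a0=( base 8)410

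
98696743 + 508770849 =607467592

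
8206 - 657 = 7549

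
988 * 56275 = 55599700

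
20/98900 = 1/4945 = 0.00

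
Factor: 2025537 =3^1*675179^1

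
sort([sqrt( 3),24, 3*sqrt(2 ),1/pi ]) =[1/pi,  sqrt(3),3*sqrt( 2),24]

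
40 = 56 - 16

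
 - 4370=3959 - 8329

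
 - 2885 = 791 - 3676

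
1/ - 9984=-1 + 9983/9984 = - 0.00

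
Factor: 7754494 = 2^1*11^1*41^1*8597^1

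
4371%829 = 226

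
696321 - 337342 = 358979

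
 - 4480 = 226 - 4706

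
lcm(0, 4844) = 0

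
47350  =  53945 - 6595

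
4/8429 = 4/8429  =  0.00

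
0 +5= 5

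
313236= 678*462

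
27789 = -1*(-27789) 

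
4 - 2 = 2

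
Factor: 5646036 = 2^2 * 3^1*11^1*42773^1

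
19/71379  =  19/71379 = 0.00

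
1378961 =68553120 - 67174159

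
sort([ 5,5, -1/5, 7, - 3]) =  [  -  3,  -  1/5, 5, 5 , 7 ]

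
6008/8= 751 = 751.00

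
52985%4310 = 1265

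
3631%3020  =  611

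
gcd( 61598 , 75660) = 2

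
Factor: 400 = 2^4*5^2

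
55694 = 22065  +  33629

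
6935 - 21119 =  - 14184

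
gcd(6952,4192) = 8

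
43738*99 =4330062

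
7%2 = 1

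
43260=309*140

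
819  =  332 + 487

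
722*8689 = 6273458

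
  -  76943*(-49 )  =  3770207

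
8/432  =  1/54 = 0.02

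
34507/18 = 1917 + 1/18=1917.06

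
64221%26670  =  10881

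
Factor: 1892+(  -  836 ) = 1056 = 2^5*3^1*11^1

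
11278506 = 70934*159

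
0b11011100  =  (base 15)ea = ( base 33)6m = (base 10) 220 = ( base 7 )433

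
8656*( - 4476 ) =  - 38744256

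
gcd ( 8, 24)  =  8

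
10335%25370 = 10335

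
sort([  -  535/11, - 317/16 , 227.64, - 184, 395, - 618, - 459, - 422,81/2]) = [ - 618 ,-459,- 422, -184, - 535/11,-317/16,81/2,227.64,395] 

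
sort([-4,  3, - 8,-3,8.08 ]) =[ - 8,  -  4 , - 3, 3,  8.08]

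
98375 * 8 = 787000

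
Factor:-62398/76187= - 2^1 * 7^1*47^( - 1)*1621^( - 1)*4457^1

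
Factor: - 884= - 2^2 * 13^1 * 17^1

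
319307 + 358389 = 677696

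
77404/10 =38702/5 = 7740.40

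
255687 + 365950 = 621637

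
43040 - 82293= - 39253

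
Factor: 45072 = 2^4*3^2 * 313^1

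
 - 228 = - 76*3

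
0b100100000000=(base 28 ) 2q8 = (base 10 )2304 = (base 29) 2ld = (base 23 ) 484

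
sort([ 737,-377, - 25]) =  [  -  377,-25,737]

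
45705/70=652 + 13/14 = 652.93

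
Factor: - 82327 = - 7^1 * 19^1* 619^1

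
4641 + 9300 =13941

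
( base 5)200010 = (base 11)4777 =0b1100001101111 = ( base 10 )6255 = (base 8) 14157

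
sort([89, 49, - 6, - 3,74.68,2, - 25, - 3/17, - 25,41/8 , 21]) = [ - 25, - 25, - 6, - 3 , - 3/17 , 2, 41/8, 21, 49,74.68,  89 ]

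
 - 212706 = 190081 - 402787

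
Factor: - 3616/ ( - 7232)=2^(-1) = 1/2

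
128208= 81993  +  46215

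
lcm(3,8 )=24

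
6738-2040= 4698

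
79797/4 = 19949  +  1/4 = 19949.25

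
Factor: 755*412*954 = 2^3*3^2*5^1*53^1*103^1  *151^1 = 296751240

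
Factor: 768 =2^8*3^1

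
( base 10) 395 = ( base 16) 18B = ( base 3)112122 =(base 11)32a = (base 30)d5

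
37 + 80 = 117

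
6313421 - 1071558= 5241863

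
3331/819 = 4 + 55/819 = 4.07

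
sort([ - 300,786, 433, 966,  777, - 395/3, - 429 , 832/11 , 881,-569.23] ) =[ - 569.23, - 429,  -  300,-395/3 , 832/11,433, 777 , 786,881, 966] 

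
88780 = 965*92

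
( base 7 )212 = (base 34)35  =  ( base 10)107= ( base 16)6B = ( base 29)3K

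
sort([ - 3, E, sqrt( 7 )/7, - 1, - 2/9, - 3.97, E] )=[ - 3.97,-3, - 1, - 2/9 , sqrt(7 ) /7,E, E ] 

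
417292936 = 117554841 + 299738095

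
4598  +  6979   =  11577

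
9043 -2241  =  6802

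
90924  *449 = 40824876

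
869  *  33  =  28677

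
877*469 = 411313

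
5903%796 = 331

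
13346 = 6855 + 6491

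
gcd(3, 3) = 3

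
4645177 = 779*5963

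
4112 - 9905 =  -5793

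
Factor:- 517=  -  11^1*47^1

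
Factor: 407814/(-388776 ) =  - 2^(-2 ) * 11^1 * 37^1*97^( - 1) =-407/388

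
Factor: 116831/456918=2^( - 1 )* 3^( - 1)* 7^ (- 1 )*13^1*19^1*  23^ ( - 1)=247/966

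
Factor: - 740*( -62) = 45880=2^3*5^1*31^1*37^1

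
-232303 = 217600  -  449903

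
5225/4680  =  1045/936 = 1.12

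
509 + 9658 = 10167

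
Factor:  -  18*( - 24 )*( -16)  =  - 6912 = -2^8*3^3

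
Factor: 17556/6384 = 11/4=2^( - 2)*11^1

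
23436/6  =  3906 = 3906.00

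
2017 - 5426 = - 3409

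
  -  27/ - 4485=9/1495 = 0.01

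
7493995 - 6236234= 1257761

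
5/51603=5/51603=0.00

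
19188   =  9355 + 9833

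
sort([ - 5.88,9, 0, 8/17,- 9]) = [-9,- 5.88 , 0,8/17,  9 ]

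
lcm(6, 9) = 18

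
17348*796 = 13809008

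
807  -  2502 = - 1695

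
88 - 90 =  - 2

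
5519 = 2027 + 3492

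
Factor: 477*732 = 349164 =2^2*3^3*53^1*61^1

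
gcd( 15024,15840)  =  48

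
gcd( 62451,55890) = 243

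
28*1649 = 46172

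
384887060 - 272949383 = 111937677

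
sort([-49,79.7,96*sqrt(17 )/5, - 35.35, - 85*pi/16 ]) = [ - 49, - 35.35, - 85*pi/16,96*sqrt( 17)/5,79.7] 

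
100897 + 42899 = 143796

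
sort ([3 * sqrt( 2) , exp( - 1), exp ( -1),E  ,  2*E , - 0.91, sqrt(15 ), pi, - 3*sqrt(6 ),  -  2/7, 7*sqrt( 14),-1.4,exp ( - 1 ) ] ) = [ - 3*sqrt(6),-1.4, - 0.91,  -  2/7, exp( - 1), exp( - 1), exp(-1), E,pi, sqrt( 15 ) , 3*sqrt( 2),2*E, 7*sqrt( 14)]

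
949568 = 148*6416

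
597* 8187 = 4887639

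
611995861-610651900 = 1343961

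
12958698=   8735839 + 4222859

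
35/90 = 7/18 =0.39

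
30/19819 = 30/19819 =0.00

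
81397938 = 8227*9894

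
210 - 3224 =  - 3014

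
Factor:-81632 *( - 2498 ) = 203916736 =2^6 * 1249^1*2551^1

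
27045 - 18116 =8929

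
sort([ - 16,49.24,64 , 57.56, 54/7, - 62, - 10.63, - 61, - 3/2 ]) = [ - 62 ,-61,-16,-10.63, - 3/2, 54/7,49.24, 57.56,64 ] 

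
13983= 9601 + 4382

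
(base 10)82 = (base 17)4E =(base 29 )2o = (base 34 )2e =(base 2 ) 1010010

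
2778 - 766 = 2012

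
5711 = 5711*1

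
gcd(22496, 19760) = 304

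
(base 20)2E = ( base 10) 54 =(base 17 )33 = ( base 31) 1N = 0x36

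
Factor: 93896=2^3*11^2*97^1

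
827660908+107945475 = 935606383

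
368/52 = 92/13 =7.08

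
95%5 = 0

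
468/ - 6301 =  - 1+5833/6301 = - 0.07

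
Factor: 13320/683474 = 2^2*3^2*5^1*11^( - 1 )*37^1*47^( - 1 )*661^(  -  1 ) = 6660/341737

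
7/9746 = 7/9746 = 0.00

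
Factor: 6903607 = 31^1*43^1*5179^1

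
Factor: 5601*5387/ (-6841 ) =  - 3^1*1867^1*5387^1*6841^(-1 ) = - 30172587/6841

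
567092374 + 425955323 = 993047697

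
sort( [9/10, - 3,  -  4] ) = [- 4, - 3, 9/10 ]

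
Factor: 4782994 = 2^1*1117^1 * 2141^1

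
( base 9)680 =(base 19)1A7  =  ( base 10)558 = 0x22e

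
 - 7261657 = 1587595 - 8849252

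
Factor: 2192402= 2^1 * 1096201^1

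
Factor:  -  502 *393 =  - 2^1 * 3^1 *131^1*251^1 = - 197286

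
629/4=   629/4 =157.25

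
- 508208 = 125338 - 633546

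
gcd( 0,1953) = 1953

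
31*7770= 240870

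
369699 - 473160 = -103461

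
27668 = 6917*4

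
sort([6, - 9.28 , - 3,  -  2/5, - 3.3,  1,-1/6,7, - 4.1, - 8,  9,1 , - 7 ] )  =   [- 9.28,  -  8,  -  7,  -  4.1,-3.3,-3, - 2/5, - 1/6,1 , 1,6,7, 9] 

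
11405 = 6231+5174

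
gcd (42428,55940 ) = 4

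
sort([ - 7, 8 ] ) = [ - 7,8]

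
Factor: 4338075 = 3^1*5^2*7^1*8263^1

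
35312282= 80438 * 439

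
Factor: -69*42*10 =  - 2^2*3^2* 5^1*7^1*23^1  =  - 28980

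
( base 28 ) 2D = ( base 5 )234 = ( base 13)54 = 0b1000101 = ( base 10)69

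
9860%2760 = 1580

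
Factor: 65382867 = 3^2*11^1*  17^1*53^1*733^1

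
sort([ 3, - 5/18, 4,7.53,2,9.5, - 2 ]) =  [ - 2,-5/18, 2,3,4,  7.53, 9.5]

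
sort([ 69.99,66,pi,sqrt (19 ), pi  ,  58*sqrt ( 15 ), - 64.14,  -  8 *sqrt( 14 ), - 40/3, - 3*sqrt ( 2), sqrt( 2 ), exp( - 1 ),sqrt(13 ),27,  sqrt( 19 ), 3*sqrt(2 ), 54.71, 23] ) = [ - 64.14, - 8*sqrt(14), - 40/3, - 3*sqrt( 2),exp( - 1), sqrt(2) , pi,  pi,sqrt(13), 3*sqrt( 2), sqrt( 19),sqrt( 19 ),23, 27, 54.71, 66,69.99 , 58*sqrt( 15 ) ] 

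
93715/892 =93715/892 = 105.06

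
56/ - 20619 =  - 56/20619  =  - 0.00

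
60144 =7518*8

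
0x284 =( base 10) 644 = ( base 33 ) JH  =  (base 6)2552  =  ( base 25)10j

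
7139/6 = 7139/6 = 1189.83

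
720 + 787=1507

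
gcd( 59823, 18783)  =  9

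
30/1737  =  10/579 = 0.02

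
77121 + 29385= 106506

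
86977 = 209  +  86768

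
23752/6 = 3958 + 2/3 = 3958.67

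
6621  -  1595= 5026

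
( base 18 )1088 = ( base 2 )1011101100000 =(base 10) 5984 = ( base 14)2276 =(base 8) 13540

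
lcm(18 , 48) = 144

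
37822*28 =1059016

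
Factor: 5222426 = 2^1*11^1*23^1 * 10321^1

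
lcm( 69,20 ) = 1380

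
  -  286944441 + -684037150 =  -  970981591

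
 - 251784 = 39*( - 6456 ) 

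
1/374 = 1/374 = 0.00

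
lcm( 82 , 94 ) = 3854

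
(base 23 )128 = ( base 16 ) 247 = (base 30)JD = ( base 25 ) n8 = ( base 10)583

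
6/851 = 6/851 =0.01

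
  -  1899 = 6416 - 8315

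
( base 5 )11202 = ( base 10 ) 802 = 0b1100100010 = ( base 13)499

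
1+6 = 7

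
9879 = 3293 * 3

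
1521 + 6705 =8226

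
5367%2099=1169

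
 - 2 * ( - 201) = 402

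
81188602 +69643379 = 150831981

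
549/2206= 549/2206 =0.25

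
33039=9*3671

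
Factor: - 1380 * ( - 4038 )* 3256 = 18143864640 = 2^6 * 3^2 * 5^1 * 11^1 * 23^1  *  37^1*673^1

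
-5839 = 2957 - 8796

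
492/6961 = 492/6961= 0.07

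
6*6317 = 37902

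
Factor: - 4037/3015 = - 3^( - 2)*5^ ( - 1) * 11^1*67^( - 1)*367^1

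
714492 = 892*801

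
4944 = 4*1236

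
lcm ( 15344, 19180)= 76720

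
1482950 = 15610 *95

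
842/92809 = 842/92809=0.01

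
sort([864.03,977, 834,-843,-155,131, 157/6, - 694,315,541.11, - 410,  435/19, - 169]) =[  -  843,  -  694,-410, - 169, - 155,435/19 , 157/6,  131, 315,541.11, 834,864.03,977]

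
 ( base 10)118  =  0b1110110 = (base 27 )4A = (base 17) 6g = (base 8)166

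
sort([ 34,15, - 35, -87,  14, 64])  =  [ - 87,  -  35, 14, 15, 34,64] 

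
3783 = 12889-9106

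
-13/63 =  - 1+50/63 = -  0.21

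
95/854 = 95/854 = 0.11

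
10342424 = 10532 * 982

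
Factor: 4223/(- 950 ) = - 2^( - 1)*5^( - 2)*19^( - 1) * 41^1*103^1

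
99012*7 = 693084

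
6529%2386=1757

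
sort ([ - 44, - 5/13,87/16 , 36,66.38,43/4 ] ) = [  -  44, - 5/13,  87/16, 43/4,36,66.38 ]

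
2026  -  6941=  - 4915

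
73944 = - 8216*( -9 ) 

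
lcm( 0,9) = 0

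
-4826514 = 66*( - 73129) 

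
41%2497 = 41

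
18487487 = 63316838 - 44829351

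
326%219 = 107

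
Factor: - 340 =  - 2^2 * 5^1*17^1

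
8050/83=8050/83= 96.99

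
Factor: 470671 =433^1*1087^1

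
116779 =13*8983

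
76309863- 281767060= -205457197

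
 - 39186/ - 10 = 3918 + 3/5 = 3918.60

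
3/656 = 3/656 = 0.00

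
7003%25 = 3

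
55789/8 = 6973 + 5/8  =  6973.62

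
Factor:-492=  - 2^2*3^1*41^1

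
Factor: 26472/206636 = 2^1*3^1*1103^1 * 51659^( - 1) = 6618/51659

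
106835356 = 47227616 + 59607740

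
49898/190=24949/95 = 262.62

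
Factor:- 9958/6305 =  - 766/485 = -  2^1*5^( - 1)*97^ ( - 1) * 383^1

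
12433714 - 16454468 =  - 4020754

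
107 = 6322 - 6215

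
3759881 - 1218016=2541865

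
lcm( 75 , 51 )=1275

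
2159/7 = 2159/7 = 308.43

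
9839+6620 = 16459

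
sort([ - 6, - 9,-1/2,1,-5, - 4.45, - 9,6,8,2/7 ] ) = [-9, - 9,-6, - 5,-4.45,-1/2,2/7,  1, 6,8 ] 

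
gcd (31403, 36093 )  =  1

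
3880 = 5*776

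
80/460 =4/23 =0.17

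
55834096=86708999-30874903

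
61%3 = 1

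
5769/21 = 1923/7 = 274.71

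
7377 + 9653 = 17030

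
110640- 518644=-408004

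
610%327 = 283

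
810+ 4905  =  5715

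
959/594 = 1 + 365/594 = 1.61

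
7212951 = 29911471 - 22698520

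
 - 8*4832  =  -38656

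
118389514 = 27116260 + 91273254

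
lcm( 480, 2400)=2400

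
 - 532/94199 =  - 1+13381/13457  =  - 0.01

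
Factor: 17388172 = 2^2*61^1*71263^1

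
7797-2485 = 5312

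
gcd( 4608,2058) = 6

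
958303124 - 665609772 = 292693352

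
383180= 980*391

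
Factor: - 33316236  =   - 2^2* 3^2*23^1*40237^1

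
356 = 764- 408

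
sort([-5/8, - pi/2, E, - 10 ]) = [-10, - pi/2, - 5/8, E]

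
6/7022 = 3/3511 = 0.00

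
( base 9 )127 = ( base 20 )56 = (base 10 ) 106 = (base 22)4I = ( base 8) 152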